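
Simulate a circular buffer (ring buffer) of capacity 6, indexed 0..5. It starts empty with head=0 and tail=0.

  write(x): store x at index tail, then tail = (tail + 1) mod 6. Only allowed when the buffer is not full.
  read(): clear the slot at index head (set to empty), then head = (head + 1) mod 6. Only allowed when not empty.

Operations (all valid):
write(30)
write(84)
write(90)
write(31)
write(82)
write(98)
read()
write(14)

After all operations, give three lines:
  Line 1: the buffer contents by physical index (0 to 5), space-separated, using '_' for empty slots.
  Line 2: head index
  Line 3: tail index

write(30): buf=[30 _ _ _ _ _], head=0, tail=1, size=1
write(84): buf=[30 84 _ _ _ _], head=0, tail=2, size=2
write(90): buf=[30 84 90 _ _ _], head=0, tail=3, size=3
write(31): buf=[30 84 90 31 _ _], head=0, tail=4, size=4
write(82): buf=[30 84 90 31 82 _], head=0, tail=5, size=5
write(98): buf=[30 84 90 31 82 98], head=0, tail=0, size=6
read(): buf=[_ 84 90 31 82 98], head=1, tail=0, size=5
write(14): buf=[14 84 90 31 82 98], head=1, tail=1, size=6

Answer: 14 84 90 31 82 98
1
1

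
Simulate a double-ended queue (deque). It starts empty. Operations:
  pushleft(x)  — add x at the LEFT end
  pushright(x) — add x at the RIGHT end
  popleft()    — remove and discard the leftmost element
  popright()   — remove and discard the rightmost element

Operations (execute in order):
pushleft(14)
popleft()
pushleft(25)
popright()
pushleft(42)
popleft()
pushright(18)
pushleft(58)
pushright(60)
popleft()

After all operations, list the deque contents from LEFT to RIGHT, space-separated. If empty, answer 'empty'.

Answer: 18 60

Derivation:
pushleft(14): [14]
popleft(): []
pushleft(25): [25]
popright(): []
pushleft(42): [42]
popleft(): []
pushright(18): [18]
pushleft(58): [58, 18]
pushright(60): [58, 18, 60]
popleft(): [18, 60]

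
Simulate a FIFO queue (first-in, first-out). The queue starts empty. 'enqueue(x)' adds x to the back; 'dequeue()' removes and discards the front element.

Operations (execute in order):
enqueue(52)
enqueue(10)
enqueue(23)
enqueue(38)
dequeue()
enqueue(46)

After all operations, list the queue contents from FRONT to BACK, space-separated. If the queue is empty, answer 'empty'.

enqueue(52): [52]
enqueue(10): [52, 10]
enqueue(23): [52, 10, 23]
enqueue(38): [52, 10, 23, 38]
dequeue(): [10, 23, 38]
enqueue(46): [10, 23, 38, 46]

Answer: 10 23 38 46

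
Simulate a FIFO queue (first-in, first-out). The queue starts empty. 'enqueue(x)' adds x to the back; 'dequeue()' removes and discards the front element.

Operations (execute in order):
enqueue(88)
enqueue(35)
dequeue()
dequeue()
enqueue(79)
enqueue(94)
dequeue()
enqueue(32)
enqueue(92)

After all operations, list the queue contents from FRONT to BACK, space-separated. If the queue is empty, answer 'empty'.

enqueue(88): [88]
enqueue(35): [88, 35]
dequeue(): [35]
dequeue(): []
enqueue(79): [79]
enqueue(94): [79, 94]
dequeue(): [94]
enqueue(32): [94, 32]
enqueue(92): [94, 32, 92]

Answer: 94 32 92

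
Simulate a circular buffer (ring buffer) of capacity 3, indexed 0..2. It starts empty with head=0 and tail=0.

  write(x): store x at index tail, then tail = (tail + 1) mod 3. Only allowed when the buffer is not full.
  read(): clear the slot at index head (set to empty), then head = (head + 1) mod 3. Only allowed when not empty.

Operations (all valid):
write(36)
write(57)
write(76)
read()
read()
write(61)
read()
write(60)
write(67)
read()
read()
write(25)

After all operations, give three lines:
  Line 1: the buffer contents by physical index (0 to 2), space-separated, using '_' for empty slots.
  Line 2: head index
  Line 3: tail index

Answer: 25 _ 67
2
1

Derivation:
write(36): buf=[36 _ _], head=0, tail=1, size=1
write(57): buf=[36 57 _], head=0, tail=2, size=2
write(76): buf=[36 57 76], head=0, tail=0, size=3
read(): buf=[_ 57 76], head=1, tail=0, size=2
read(): buf=[_ _ 76], head=2, tail=0, size=1
write(61): buf=[61 _ 76], head=2, tail=1, size=2
read(): buf=[61 _ _], head=0, tail=1, size=1
write(60): buf=[61 60 _], head=0, tail=2, size=2
write(67): buf=[61 60 67], head=0, tail=0, size=3
read(): buf=[_ 60 67], head=1, tail=0, size=2
read(): buf=[_ _ 67], head=2, tail=0, size=1
write(25): buf=[25 _ 67], head=2, tail=1, size=2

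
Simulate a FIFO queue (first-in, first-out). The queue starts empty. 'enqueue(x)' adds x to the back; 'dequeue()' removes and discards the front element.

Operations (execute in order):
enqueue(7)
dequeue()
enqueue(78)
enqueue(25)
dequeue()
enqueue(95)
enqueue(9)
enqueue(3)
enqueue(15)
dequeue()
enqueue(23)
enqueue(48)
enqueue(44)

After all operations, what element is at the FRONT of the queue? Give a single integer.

enqueue(7): queue = [7]
dequeue(): queue = []
enqueue(78): queue = [78]
enqueue(25): queue = [78, 25]
dequeue(): queue = [25]
enqueue(95): queue = [25, 95]
enqueue(9): queue = [25, 95, 9]
enqueue(3): queue = [25, 95, 9, 3]
enqueue(15): queue = [25, 95, 9, 3, 15]
dequeue(): queue = [95, 9, 3, 15]
enqueue(23): queue = [95, 9, 3, 15, 23]
enqueue(48): queue = [95, 9, 3, 15, 23, 48]
enqueue(44): queue = [95, 9, 3, 15, 23, 48, 44]

Answer: 95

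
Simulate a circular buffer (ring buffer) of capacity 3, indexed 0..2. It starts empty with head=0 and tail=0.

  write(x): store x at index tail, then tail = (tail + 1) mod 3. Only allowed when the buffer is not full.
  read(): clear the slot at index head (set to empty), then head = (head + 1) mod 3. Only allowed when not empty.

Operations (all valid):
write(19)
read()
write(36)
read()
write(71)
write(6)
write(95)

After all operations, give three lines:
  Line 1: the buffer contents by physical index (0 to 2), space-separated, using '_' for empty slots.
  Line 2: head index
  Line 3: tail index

Answer: 6 95 71
2
2

Derivation:
write(19): buf=[19 _ _], head=0, tail=1, size=1
read(): buf=[_ _ _], head=1, tail=1, size=0
write(36): buf=[_ 36 _], head=1, tail=2, size=1
read(): buf=[_ _ _], head=2, tail=2, size=0
write(71): buf=[_ _ 71], head=2, tail=0, size=1
write(6): buf=[6 _ 71], head=2, tail=1, size=2
write(95): buf=[6 95 71], head=2, tail=2, size=3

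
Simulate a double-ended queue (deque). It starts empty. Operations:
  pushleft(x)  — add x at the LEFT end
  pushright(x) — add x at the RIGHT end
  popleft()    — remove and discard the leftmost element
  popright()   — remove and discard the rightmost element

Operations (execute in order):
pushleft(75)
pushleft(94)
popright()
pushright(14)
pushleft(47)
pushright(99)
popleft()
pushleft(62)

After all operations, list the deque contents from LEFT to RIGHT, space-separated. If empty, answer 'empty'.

pushleft(75): [75]
pushleft(94): [94, 75]
popright(): [94]
pushright(14): [94, 14]
pushleft(47): [47, 94, 14]
pushright(99): [47, 94, 14, 99]
popleft(): [94, 14, 99]
pushleft(62): [62, 94, 14, 99]

Answer: 62 94 14 99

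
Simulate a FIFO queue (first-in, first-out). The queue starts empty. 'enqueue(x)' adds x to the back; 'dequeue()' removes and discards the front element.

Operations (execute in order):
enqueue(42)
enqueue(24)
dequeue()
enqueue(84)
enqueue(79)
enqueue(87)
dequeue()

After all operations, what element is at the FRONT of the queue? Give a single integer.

Answer: 84

Derivation:
enqueue(42): queue = [42]
enqueue(24): queue = [42, 24]
dequeue(): queue = [24]
enqueue(84): queue = [24, 84]
enqueue(79): queue = [24, 84, 79]
enqueue(87): queue = [24, 84, 79, 87]
dequeue(): queue = [84, 79, 87]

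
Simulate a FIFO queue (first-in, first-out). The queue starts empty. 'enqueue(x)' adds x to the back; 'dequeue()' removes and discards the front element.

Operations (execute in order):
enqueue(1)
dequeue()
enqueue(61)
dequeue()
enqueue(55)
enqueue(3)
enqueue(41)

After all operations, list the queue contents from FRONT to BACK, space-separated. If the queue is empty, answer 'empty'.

enqueue(1): [1]
dequeue(): []
enqueue(61): [61]
dequeue(): []
enqueue(55): [55]
enqueue(3): [55, 3]
enqueue(41): [55, 3, 41]

Answer: 55 3 41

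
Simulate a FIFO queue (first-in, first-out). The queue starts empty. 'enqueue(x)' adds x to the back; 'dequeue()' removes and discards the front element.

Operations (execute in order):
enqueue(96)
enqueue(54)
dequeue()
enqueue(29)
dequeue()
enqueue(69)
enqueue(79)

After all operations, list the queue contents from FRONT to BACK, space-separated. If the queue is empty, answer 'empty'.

Answer: 29 69 79

Derivation:
enqueue(96): [96]
enqueue(54): [96, 54]
dequeue(): [54]
enqueue(29): [54, 29]
dequeue(): [29]
enqueue(69): [29, 69]
enqueue(79): [29, 69, 79]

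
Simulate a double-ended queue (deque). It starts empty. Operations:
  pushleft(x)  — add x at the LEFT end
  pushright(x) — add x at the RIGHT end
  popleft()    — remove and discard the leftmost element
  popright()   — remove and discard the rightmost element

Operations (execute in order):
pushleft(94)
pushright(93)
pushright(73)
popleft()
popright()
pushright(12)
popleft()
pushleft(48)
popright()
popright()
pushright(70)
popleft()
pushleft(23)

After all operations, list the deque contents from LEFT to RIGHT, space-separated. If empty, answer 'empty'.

Answer: 23

Derivation:
pushleft(94): [94]
pushright(93): [94, 93]
pushright(73): [94, 93, 73]
popleft(): [93, 73]
popright(): [93]
pushright(12): [93, 12]
popleft(): [12]
pushleft(48): [48, 12]
popright(): [48]
popright(): []
pushright(70): [70]
popleft(): []
pushleft(23): [23]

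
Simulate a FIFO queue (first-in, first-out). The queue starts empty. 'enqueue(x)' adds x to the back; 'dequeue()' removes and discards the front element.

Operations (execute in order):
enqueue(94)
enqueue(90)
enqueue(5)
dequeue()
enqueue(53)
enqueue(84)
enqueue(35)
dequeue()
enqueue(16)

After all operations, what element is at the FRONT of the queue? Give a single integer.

enqueue(94): queue = [94]
enqueue(90): queue = [94, 90]
enqueue(5): queue = [94, 90, 5]
dequeue(): queue = [90, 5]
enqueue(53): queue = [90, 5, 53]
enqueue(84): queue = [90, 5, 53, 84]
enqueue(35): queue = [90, 5, 53, 84, 35]
dequeue(): queue = [5, 53, 84, 35]
enqueue(16): queue = [5, 53, 84, 35, 16]

Answer: 5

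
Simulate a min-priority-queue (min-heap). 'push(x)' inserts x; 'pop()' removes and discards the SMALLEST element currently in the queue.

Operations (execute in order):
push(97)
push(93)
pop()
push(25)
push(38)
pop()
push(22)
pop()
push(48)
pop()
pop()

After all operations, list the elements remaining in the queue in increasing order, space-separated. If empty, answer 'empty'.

Answer: 97

Derivation:
push(97): heap contents = [97]
push(93): heap contents = [93, 97]
pop() → 93: heap contents = [97]
push(25): heap contents = [25, 97]
push(38): heap contents = [25, 38, 97]
pop() → 25: heap contents = [38, 97]
push(22): heap contents = [22, 38, 97]
pop() → 22: heap contents = [38, 97]
push(48): heap contents = [38, 48, 97]
pop() → 38: heap contents = [48, 97]
pop() → 48: heap contents = [97]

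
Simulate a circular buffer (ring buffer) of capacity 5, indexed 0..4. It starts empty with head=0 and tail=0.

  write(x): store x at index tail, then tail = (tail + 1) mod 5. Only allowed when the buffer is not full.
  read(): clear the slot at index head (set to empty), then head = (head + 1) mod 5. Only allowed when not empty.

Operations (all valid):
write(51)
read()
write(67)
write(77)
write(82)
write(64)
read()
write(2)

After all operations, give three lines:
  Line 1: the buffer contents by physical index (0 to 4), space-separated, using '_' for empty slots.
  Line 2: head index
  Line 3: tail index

Answer: 2 _ 77 82 64
2
1

Derivation:
write(51): buf=[51 _ _ _ _], head=0, tail=1, size=1
read(): buf=[_ _ _ _ _], head=1, tail=1, size=0
write(67): buf=[_ 67 _ _ _], head=1, tail=2, size=1
write(77): buf=[_ 67 77 _ _], head=1, tail=3, size=2
write(82): buf=[_ 67 77 82 _], head=1, tail=4, size=3
write(64): buf=[_ 67 77 82 64], head=1, tail=0, size=4
read(): buf=[_ _ 77 82 64], head=2, tail=0, size=3
write(2): buf=[2 _ 77 82 64], head=2, tail=1, size=4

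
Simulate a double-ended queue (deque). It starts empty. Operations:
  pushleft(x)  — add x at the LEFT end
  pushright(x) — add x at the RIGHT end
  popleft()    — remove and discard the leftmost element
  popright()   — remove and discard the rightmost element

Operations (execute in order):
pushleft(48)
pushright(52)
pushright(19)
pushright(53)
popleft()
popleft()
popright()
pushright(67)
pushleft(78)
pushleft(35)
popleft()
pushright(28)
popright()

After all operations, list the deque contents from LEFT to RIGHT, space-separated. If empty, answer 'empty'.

Answer: 78 19 67

Derivation:
pushleft(48): [48]
pushright(52): [48, 52]
pushright(19): [48, 52, 19]
pushright(53): [48, 52, 19, 53]
popleft(): [52, 19, 53]
popleft(): [19, 53]
popright(): [19]
pushright(67): [19, 67]
pushleft(78): [78, 19, 67]
pushleft(35): [35, 78, 19, 67]
popleft(): [78, 19, 67]
pushright(28): [78, 19, 67, 28]
popright(): [78, 19, 67]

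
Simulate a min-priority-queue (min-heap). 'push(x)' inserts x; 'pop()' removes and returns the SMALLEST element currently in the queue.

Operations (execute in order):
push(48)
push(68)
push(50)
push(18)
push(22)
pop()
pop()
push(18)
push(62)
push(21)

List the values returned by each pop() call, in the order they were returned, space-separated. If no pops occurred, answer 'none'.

push(48): heap contents = [48]
push(68): heap contents = [48, 68]
push(50): heap contents = [48, 50, 68]
push(18): heap contents = [18, 48, 50, 68]
push(22): heap contents = [18, 22, 48, 50, 68]
pop() → 18: heap contents = [22, 48, 50, 68]
pop() → 22: heap contents = [48, 50, 68]
push(18): heap contents = [18, 48, 50, 68]
push(62): heap contents = [18, 48, 50, 62, 68]
push(21): heap contents = [18, 21, 48, 50, 62, 68]

Answer: 18 22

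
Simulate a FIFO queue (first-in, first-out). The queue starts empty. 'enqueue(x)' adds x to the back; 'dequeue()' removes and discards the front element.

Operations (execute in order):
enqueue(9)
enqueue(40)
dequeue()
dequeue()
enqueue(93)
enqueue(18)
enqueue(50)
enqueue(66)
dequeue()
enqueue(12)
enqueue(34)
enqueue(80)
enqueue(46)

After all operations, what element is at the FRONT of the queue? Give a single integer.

enqueue(9): queue = [9]
enqueue(40): queue = [9, 40]
dequeue(): queue = [40]
dequeue(): queue = []
enqueue(93): queue = [93]
enqueue(18): queue = [93, 18]
enqueue(50): queue = [93, 18, 50]
enqueue(66): queue = [93, 18, 50, 66]
dequeue(): queue = [18, 50, 66]
enqueue(12): queue = [18, 50, 66, 12]
enqueue(34): queue = [18, 50, 66, 12, 34]
enqueue(80): queue = [18, 50, 66, 12, 34, 80]
enqueue(46): queue = [18, 50, 66, 12, 34, 80, 46]

Answer: 18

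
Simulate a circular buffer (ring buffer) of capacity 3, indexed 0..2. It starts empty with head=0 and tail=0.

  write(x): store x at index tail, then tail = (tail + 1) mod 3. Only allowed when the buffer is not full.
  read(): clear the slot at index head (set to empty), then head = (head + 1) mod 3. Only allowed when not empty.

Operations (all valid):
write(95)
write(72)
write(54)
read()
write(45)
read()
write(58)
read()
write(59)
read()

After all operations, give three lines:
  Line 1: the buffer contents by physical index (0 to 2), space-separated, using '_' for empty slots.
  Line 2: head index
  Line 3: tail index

write(95): buf=[95 _ _], head=0, tail=1, size=1
write(72): buf=[95 72 _], head=0, tail=2, size=2
write(54): buf=[95 72 54], head=0, tail=0, size=3
read(): buf=[_ 72 54], head=1, tail=0, size=2
write(45): buf=[45 72 54], head=1, tail=1, size=3
read(): buf=[45 _ 54], head=2, tail=1, size=2
write(58): buf=[45 58 54], head=2, tail=2, size=3
read(): buf=[45 58 _], head=0, tail=2, size=2
write(59): buf=[45 58 59], head=0, tail=0, size=3
read(): buf=[_ 58 59], head=1, tail=0, size=2

Answer: _ 58 59
1
0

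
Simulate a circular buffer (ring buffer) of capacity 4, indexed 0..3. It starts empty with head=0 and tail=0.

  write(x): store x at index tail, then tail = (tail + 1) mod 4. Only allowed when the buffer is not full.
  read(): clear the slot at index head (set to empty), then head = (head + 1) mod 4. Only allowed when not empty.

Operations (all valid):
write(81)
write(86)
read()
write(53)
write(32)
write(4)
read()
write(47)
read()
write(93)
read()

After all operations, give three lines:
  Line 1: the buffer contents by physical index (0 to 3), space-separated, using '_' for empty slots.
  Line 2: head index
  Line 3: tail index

write(81): buf=[81 _ _ _], head=0, tail=1, size=1
write(86): buf=[81 86 _ _], head=0, tail=2, size=2
read(): buf=[_ 86 _ _], head=1, tail=2, size=1
write(53): buf=[_ 86 53 _], head=1, tail=3, size=2
write(32): buf=[_ 86 53 32], head=1, tail=0, size=3
write(4): buf=[4 86 53 32], head=1, tail=1, size=4
read(): buf=[4 _ 53 32], head=2, tail=1, size=3
write(47): buf=[4 47 53 32], head=2, tail=2, size=4
read(): buf=[4 47 _ 32], head=3, tail=2, size=3
write(93): buf=[4 47 93 32], head=3, tail=3, size=4
read(): buf=[4 47 93 _], head=0, tail=3, size=3

Answer: 4 47 93 _
0
3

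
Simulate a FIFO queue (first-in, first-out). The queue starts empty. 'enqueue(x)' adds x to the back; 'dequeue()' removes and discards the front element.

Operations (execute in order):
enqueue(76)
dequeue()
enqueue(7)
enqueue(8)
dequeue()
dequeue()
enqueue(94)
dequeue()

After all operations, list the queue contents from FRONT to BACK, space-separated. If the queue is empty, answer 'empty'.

enqueue(76): [76]
dequeue(): []
enqueue(7): [7]
enqueue(8): [7, 8]
dequeue(): [8]
dequeue(): []
enqueue(94): [94]
dequeue(): []

Answer: empty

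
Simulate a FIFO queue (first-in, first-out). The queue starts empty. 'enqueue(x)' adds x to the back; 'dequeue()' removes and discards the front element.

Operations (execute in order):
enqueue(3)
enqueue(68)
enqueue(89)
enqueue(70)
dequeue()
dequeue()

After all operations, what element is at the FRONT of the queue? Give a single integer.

enqueue(3): queue = [3]
enqueue(68): queue = [3, 68]
enqueue(89): queue = [3, 68, 89]
enqueue(70): queue = [3, 68, 89, 70]
dequeue(): queue = [68, 89, 70]
dequeue(): queue = [89, 70]

Answer: 89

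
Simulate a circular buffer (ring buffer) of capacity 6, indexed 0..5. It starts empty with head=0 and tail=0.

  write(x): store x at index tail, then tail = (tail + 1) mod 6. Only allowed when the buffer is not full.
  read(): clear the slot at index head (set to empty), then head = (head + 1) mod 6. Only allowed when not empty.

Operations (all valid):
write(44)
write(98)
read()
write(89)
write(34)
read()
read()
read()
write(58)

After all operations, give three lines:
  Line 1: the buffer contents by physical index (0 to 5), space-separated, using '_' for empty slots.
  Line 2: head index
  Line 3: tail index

write(44): buf=[44 _ _ _ _ _], head=0, tail=1, size=1
write(98): buf=[44 98 _ _ _ _], head=0, tail=2, size=2
read(): buf=[_ 98 _ _ _ _], head=1, tail=2, size=1
write(89): buf=[_ 98 89 _ _ _], head=1, tail=3, size=2
write(34): buf=[_ 98 89 34 _ _], head=1, tail=4, size=3
read(): buf=[_ _ 89 34 _ _], head=2, tail=4, size=2
read(): buf=[_ _ _ 34 _ _], head=3, tail=4, size=1
read(): buf=[_ _ _ _ _ _], head=4, tail=4, size=0
write(58): buf=[_ _ _ _ 58 _], head=4, tail=5, size=1

Answer: _ _ _ _ 58 _
4
5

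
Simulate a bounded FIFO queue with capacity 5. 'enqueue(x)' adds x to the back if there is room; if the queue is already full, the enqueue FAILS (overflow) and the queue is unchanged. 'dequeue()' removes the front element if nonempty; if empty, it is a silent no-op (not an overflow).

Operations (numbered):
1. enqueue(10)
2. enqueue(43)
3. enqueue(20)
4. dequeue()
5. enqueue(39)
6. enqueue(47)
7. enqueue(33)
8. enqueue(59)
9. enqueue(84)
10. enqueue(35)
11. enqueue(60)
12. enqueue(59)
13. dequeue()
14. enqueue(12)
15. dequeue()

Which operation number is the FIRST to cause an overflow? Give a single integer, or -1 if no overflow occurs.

Answer: 8

Derivation:
1. enqueue(10): size=1
2. enqueue(43): size=2
3. enqueue(20): size=3
4. dequeue(): size=2
5. enqueue(39): size=3
6. enqueue(47): size=4
7. enqueue(33): size=5
8. enqueue(59): size=5=cap → OVERFLOW (fail)
9. enqueue(84): size=5=cap → OVERFLOW (fail)
10. enqueue(35): size=5=cap → OVERFLOW (fail)
11. enqueue(60): size=5=cap → OVERFLOW (fail)
12. enqueue(59): size=5=cap → OVERFLOW (fail)
13. dequeue(): size=4
14. enqueue(12): size=5
15. dequeue(): size=4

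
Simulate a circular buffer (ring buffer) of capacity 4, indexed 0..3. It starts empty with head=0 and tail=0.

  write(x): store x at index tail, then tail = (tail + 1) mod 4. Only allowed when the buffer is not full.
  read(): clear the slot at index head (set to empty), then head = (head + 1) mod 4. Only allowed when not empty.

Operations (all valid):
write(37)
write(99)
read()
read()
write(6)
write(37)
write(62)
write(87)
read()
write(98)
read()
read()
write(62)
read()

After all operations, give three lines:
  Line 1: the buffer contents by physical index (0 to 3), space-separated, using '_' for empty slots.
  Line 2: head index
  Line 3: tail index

Answer: _ _ 98 62
2
0

Derivation:
write(37): buf=[37 _ _ _], head=0, tail=1, size=1
write(99): buf=[37 99 _ _], head=0, tail=2, size=2
read(): buf=[_ 99 _ _], head=1, tail=2, size=1
read(): buf=[_ _ _ _], head=2, tail=2, size=0
write(6): buf=[_ _ 6 _], head=2, tail=3, size=1
write(37): buf=[_ _ 6 37], head=2, tail=0, size=2
write(62): buf=[62 _ 6 37], head=2, tail=1, size=3
write(87): buf=[62 87 6 37], head=2, tail=2, size=4
read(): buf=[62 87 _ 37], head=3, tail=2, size=3
write(98): buf=[62 87 98 37], head=3, tail=3, size=4
read(): buf=[62 87 98 _], head=0, tail=3, size=3
read(): buf=[_ 87 98 _], head=1, tail=3, size=2
write(62): buf=[_ 87 98 62], head=1, tail=0, size=3
read(): buf=[_ _ 98 62], head=2, tail=0, size=2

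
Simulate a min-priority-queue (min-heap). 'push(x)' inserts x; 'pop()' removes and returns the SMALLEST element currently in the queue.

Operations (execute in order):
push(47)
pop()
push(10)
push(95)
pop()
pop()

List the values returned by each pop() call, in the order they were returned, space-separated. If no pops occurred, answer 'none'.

push(47): heap contents = [47]
pop() → 47: heap contents = []
push(10): heap contents = [10]
push(95): heap contents = [10, 95]
pop() → 10: heap contents = [95]
pop() → 95: heap contents = []

Answer: 47 10 95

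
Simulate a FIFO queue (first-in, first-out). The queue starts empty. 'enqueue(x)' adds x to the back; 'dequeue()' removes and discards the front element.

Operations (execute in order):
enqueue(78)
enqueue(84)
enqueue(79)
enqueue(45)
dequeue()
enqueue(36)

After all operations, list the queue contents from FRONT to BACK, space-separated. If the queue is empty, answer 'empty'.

enqueue(78): [78]
enqueue(84): [78, 84]
enqueue(79): [78, 84, 79]
enqueue(45): [78, 84, 79, 45]
dequeue(): [84, 79, 45]
enqueue(36): [84, 79, 45, 36]

Answer: 84 79 45 36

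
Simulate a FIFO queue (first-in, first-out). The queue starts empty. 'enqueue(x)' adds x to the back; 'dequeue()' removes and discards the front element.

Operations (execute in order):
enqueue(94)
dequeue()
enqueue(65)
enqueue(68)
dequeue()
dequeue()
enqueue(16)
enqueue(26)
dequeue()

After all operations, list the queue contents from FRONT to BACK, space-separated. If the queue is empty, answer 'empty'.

enqueue(94): [94]
dequeue(): []
enqueue(65): [65]
enqueue(68): [65, 68]
dequeue(): [68]
dequeue(): []
enqueue(16): [16]
enqueue(26): [16, 26]
dequeue(): [26]

Answer: 26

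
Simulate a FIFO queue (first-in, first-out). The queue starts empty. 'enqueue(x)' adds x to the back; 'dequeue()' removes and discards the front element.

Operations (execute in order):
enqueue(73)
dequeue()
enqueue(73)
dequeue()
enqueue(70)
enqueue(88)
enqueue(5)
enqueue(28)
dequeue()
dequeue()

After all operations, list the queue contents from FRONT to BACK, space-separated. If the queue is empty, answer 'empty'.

enqueue(73): [73]
dequeue(): []
enqueue(73): [73]
dequeue(): []
enqueue(70): [70]
enqueue(88): [70, 88]
enqueue(5): [70, 88, 5]
enqueue(28): [70, 88, 5, 28]
dequeue(): [88, 5, 28]
dequeue(): [5, 28]

Answer: 5 28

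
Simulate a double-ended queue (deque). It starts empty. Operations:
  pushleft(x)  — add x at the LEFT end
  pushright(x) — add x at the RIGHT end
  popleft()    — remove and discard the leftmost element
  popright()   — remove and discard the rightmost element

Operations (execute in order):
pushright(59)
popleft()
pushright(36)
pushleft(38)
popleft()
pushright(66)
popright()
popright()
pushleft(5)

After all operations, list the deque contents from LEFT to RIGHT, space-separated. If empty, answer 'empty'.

pushright(59): [59]
popleft(): []
pushright(36): [36]
pushleft(38): [38, 36]
popleft(): [36]
pushright(66): [36, 66]
popright(): [36]
popright(): []
pushleft(5): [5]

Answer: 5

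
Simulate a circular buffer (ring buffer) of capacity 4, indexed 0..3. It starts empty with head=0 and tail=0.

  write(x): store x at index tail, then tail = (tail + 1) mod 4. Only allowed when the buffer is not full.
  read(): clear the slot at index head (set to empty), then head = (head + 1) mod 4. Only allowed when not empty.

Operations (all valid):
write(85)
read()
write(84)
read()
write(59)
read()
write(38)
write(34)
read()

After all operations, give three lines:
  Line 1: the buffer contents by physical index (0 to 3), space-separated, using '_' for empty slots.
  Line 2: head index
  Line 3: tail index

Answer: 34 _ _ _
0
1

Derivation:
write(85): buf=[85 _ _ _], head=0, tail=1, size=1
read(): buf=[_ _ _ _], head=1, tail=1, size=0
write(84): buf=[_ 84 _ _], head=1, tail=2, size=1
read(): buf=[_ _ _ _], head=2, tail=2, size=0
write(59): buf=[_ _ 59 _], head=2, tail=3, size=1
read(): buf=[_ _ _ _], head=3, tail=3, size=0
write(38): buf=[_ _ _ 38], head=3, tail=0, size=1
write(34): buf=[34 _ _ 38], head=3, tail=1, size=2
read(): buf=[34 _ _ _], head=0, tail=1, size=1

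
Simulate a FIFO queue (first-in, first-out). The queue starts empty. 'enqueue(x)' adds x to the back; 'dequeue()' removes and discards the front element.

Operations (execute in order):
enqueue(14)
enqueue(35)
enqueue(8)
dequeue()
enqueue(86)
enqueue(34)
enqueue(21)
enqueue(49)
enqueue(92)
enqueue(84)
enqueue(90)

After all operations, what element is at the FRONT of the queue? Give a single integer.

Answer: 35

Derivation:
enqueue(14): queue = [14]
enqueue(35): queue = [14, 35]
enqueue(8): queue = [14, 35, 8]
dequeue(): queue = [35, 8]
enqueue(86): queue = [35, 8, 86]
enqueue(34): queue = [35, 8, 86, 34]
enqueue(21): queue = [35, 8, 86, 34, 21]
enqueue(49): queue = [35, 8, 86, 34, 21, 49]
enqueue(92): queue = [35, 8, 86, 34, 21, 49, 92]
enqueue(84): queue = [35, 8, 86, 34, 21, 49, 92, 84]
enqueue(90): queue = [35, 8, 86, 34, 21, 49, 92, 84, 90]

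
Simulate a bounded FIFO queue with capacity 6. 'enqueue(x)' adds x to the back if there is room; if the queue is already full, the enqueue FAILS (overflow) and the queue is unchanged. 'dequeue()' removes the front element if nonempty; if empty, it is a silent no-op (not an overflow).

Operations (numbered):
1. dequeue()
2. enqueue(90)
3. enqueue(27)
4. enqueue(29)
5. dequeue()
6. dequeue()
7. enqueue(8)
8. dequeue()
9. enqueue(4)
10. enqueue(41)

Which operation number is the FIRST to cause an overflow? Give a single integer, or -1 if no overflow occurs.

1. dequeue(): empty, no-op, size=0
2. enqueue(90): size=1
3. enqueue(27): size=2
4. enqueue(29): size=3
5. dequeue(): size=2
6. dequeue(): size=1
7. enqueue(8): size=2
8. dequeue(): size=1
9. enqueue(4): size=2
10. enqueue(41): size=3

Answer: -1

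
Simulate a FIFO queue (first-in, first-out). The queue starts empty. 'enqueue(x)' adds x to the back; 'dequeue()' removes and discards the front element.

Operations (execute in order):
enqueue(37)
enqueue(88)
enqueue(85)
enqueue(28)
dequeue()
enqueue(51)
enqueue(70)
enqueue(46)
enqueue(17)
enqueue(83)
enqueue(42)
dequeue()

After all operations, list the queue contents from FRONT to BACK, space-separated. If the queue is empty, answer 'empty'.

Answer: 85 28 51 70 46 17 83 42

Derivation:
enqueue(37): [37]
enqueue(88): [37, 88]
enqueue(85): [37, 88, 85]
enqueue(28): [37, 88, 85, 28]
dequeue(): [88, 85, 28]
enqueue(51): [88, 85, 28, 51]
enqueue(70): [88, 85, 28, 51, 70]
enqueue(46): [88, 85, 28, 51, 70, 46]
enqueue(17): [88, 85, 28, 51, 70, 46, 17]
enqueue(83): [88, 85, 28, 51, 70, 46, 17, 83]
enqueue(42): [88, 85, 28, 51, 70, 46, 17, 83, 42]
dequeue(): [85, 28, 51, 70, 46, 17, 83, 42]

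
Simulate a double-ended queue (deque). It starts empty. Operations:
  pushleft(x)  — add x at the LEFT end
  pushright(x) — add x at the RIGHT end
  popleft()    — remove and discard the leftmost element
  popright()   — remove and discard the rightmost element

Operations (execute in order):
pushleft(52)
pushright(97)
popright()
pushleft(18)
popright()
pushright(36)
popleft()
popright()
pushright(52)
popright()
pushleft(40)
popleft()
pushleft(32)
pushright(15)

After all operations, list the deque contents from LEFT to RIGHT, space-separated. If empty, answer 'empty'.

pushleft(52): [52]
pushright(97): [52, 97]
popright(): [52]
pushleft(18): [18, 52]
popright(): [18]
pushright(36): [18, 36]
popleft(): [36]
popright(): []
pushright(52): [52]
popright(): []
pushleft(40): [40]
popleft(): []
pushleft(32): [32]
pushright(15): [32, 15]

Answer: 32 15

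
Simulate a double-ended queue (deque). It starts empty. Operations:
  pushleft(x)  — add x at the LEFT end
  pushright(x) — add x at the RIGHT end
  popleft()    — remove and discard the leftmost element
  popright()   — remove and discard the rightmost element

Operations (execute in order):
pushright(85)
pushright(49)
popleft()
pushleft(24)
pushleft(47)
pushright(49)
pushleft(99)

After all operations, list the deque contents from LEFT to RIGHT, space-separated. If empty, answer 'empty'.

pushright(85): [85]
pushright(49): [85, 49]
popleft(): [49]
pushleft(24): [24, 49]
pushleft(47): [47, 24, 49]
pushright(49): [47, 24, 49, 49]
pushleft(99): [99, 47, 24, 49, 49]

Answer: 99 47 24 49 49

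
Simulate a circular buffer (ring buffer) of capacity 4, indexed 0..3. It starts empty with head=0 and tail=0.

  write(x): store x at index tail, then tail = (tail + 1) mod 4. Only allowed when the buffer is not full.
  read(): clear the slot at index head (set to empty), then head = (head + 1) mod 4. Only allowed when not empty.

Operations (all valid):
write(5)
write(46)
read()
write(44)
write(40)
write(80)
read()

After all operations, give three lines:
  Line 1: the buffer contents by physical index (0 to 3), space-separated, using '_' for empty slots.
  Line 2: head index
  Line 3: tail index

write(5): buf=[5 _ _ _], head=0, tail=1, size=1
write(46): buf=[5 46 _ _], head=0, tail=2, size=2
read(): buf=[_ 46 _ _], head=1, tail=2, size=1
write(44): buf=[_ 46 44 _], head=1, tail=3, size=2
write(40): buf=[_ 46 44 40], head=1, tail=0, size=3
write(80): buf=[80 46 44 40], head=1, tail=1, size=4
read(): buf=[80 _ 44 40], head=2, tail=1, size=3

Answer: 80 _ 44 40
2
1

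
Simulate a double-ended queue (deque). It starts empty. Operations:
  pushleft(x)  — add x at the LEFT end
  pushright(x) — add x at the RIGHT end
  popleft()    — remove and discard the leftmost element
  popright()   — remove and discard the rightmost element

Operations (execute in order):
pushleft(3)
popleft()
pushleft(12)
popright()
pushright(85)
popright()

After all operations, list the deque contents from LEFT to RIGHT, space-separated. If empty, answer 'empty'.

Answer: empty

Derivation:
pushleft(3): [3]
popleft(): []
pushleft(12): [12]
popright(): []
pushright(85): [85]
popright(): []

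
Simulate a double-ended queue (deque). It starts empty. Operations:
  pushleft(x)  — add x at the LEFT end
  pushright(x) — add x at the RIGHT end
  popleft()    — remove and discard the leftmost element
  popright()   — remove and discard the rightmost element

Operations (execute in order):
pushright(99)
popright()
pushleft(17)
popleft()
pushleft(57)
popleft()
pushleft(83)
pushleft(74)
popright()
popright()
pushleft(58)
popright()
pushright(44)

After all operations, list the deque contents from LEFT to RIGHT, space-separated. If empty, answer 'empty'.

pushright(99): [99]
popright(): []
pushleft(17): [17]
popleft(): []
pushleft(57): [57]
popleft(): []
pushleft(83): [83]
pushleft(74): [74, 83]
popright(): [74]
popright(): []
pushleft(58): [58]
popright(): []
pushright(44): [44]

Answer: 44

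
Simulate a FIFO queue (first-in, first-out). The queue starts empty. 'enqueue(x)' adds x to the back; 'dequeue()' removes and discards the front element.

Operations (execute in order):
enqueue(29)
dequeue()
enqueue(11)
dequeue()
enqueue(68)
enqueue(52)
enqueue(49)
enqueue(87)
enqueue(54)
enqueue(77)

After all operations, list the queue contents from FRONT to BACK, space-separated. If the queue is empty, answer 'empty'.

Answer: 68 52 49 87 54 77

Derivation:
enqueue(29): [29]
dequeue(): []
enqueue(11): [11]
dequeue(): []
enqueue(68): [68]
enqueue(52): [68, 52]
enqueue(49): [68, 52, 49]
enqueue(87): [68, 52, 49, 87]
enqueue(54): [68, 52, 49, 87, 54]
enqueue(77): [68, 52, 49, 87, 54, 77]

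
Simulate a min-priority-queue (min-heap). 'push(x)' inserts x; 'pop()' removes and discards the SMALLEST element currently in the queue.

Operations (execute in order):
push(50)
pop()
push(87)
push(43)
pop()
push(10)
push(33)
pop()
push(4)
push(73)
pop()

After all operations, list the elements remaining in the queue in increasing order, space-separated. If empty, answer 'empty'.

Answer: 33 73 87

Derivation:
push(50): heap contents = [50]
pop() → 50: heap contents = []
push(87): heap contents = [87]
push(43): heap contents = [43, 87]
pop() → 43: heap contents = [87]
push(10): heap contents = [10, 87]
push(33): heap contents = [10, 33, 87]
pop() → 10: heap contents = [33, 87]
push(4): heap contents = [4, 33, 87]
push(73): heap contents = [4, 33, 73, 87]
pop() → 4: heap contents = [33, 73, 87]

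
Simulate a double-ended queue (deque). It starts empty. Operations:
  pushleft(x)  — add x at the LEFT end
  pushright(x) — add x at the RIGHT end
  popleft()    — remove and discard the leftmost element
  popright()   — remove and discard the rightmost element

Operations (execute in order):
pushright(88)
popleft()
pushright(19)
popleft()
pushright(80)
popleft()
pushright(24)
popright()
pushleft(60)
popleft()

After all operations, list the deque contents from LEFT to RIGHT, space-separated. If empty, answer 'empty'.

Answer: empty

Derivation:
pushright(88): [88]
popleft(): []
pushright(19): [19]
popleft(): []
pushright(80): [80]
popleft(): []
pushright(24): [24]
popright(): []
pushleft(60): [60]
popleft(): []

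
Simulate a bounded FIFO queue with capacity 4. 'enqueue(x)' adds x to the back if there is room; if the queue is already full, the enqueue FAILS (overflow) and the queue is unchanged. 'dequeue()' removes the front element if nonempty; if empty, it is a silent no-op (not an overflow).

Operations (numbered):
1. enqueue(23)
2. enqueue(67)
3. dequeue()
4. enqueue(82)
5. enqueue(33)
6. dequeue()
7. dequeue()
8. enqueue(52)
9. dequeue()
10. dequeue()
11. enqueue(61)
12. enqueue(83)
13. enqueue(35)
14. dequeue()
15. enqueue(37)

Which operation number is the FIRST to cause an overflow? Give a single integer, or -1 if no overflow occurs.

Answer: -1

Derivation:
1. enqueue(23): size=1
2. enqueue(67): size=2
3. dequeue(): size=1
4. enqueue(82): size=2
5. enqueue(33): size=3
6. dequeue(): size=2
7. dequeue(): size=1
8. enqueue(52): size=2
9. dequeue(): size=1
10. dequeue(): size=0
11. enqueue(61): size=1
12. enqueue(83): size=2
13. enqueue(35): size=3
14. dequeue(): size=2
15. enqueue(37): size=3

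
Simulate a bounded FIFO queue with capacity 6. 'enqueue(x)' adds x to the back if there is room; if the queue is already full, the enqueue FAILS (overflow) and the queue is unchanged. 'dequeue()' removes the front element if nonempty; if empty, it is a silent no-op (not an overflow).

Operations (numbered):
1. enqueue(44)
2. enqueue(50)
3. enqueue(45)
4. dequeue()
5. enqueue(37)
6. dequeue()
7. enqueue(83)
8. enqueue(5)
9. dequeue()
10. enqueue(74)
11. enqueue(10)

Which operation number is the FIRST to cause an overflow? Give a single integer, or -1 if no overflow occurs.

1. enqueue(44): size=1
2. enqueue(50): size=2
3. enqueue(45): size=3
4. dequeue(): size=2
5. enqueue(37): size=3
6. dequeue(): size=2
7. enqueue(83): size=3
8. enqueue(5): size=4
9. dequeue(): size=3
10. enqueue(74): size=4
11. enqueue(10): size=5

Answer: -1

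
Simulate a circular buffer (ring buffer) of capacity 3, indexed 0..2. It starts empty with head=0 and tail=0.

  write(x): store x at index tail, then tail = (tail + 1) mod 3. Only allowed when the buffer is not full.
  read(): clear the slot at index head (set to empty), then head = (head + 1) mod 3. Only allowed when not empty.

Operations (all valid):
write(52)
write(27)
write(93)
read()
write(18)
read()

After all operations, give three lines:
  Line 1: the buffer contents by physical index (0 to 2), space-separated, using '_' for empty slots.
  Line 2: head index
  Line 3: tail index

Answer: 18 _ 93
2
1

Derivation:
write(52): buf=[52 _ _], head=0, tail=1, size=1
write(27): buf=[52 27 _], head=0, tail=2, size=2
write(93): buf=[52 27 93], head=0, tail=0, size=3
read(): buf=[_ 27 93], head=1, tail=0, size=2
write(18): buf=[18 27 93], head=1, tail=1, size=3
read(): buf=[18 _ 93], head=2, tail=1, size=2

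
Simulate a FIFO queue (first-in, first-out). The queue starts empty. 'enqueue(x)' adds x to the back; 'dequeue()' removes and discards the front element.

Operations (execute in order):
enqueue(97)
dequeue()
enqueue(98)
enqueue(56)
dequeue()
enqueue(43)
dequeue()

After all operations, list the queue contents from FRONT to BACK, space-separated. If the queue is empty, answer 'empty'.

enqueue(97): [97]
dequeue(): []
enqueue(98): [98]
enqueue(56): [98, 56]
dequeue(): [56]
enqueue(43): [56, 43]
dequeue(): [43]

Answer: 43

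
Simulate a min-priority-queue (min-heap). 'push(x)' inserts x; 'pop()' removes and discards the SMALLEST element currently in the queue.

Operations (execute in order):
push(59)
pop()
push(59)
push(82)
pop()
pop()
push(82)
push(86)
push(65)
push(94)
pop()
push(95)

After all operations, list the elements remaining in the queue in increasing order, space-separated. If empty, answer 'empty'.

Answer: 82 86 94 95

Derivation:
push(59): heap contents = [59]
pop() → 59: heap contents = []
push(59): heap contents = [59]
push(82): heap contents = [59, 82]
pop() → 59: heap contents = [82]
pop() → 82: heap contents = []
push(82): heap contents = [82]
push(86): heap contents = [82, 86]
push(65): heap contents = [65, 82, 86]
push(94): heap contents = [65, 82, 86, 94]
pop() → 65: heap contents = [82, 86, 94]
push(95): heap contents = [82, 86, 94, 95]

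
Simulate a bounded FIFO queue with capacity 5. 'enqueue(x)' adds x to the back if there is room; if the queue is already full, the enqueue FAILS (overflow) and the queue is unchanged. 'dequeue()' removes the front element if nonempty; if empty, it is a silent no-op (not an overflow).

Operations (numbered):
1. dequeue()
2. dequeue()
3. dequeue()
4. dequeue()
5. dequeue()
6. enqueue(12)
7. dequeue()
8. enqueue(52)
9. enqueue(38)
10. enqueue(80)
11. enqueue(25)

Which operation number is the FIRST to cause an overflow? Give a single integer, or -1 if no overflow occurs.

Answer: -1

Derivation:
1. dequeue(): empty, no-op, size=0
2. dequeue(): empty, no-op, size=0
3. dequeue(): empty, no-op, size=0
4. dequeue(): empty, no-op, size=0
5. dequeue(): empty, no-op, size=0
6. enqueue(12): size=1
7. dequeue(): size=0
8. enqueue(52): size=1
9. enqueue(38): size=2
10. enqueue(80): size=3
11. enqueue(25): size=4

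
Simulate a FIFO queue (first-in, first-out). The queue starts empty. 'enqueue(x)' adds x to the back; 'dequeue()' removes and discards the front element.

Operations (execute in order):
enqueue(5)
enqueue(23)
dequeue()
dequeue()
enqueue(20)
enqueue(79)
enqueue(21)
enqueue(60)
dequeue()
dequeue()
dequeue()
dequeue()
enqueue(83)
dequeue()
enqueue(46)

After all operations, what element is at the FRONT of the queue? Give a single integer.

enqueue(5): queue = [5]
enqueue(23): queue = [5, 23]
dequeue(): queue = [23]
dequeue(): queue = []
enqueue(20): queue = [20]
enqueue(79): queue = [20, 79]
enqueue(21): queue = [20, 79, 21]
enqueue(60): queue = [20, 79, 21, 60]
dequeue(): queue = [79, 21, 60]
dequeue(): queue = [21, 60]
dequeue(): queue = [60]
dequeue(): queue = []
enqueue(83): queue = [83]
dequeue(): queue = []
enqueue(46): queue = [46]

Answer: 46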